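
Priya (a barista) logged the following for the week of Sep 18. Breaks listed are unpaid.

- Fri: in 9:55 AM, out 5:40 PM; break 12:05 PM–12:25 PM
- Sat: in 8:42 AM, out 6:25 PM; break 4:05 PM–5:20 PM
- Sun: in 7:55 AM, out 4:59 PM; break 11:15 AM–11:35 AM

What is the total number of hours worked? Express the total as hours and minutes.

Fri: 9:55 AM–5:40 PM = 7 h 45 min; less 20 min break → 7 h 25 min
Sat: 8:42 AM–6:25 PM = 9 h 43 min; less 75 min break → 8 h 28 min
Sun: 7:55 AM–4:59 PM = 9 h 4 min; less 20 min break → 8 h 44 min
Total: 7 h 25 min + 8 h 28 min + 8 h 44 min = 24 h 37 min.

24 h 37 min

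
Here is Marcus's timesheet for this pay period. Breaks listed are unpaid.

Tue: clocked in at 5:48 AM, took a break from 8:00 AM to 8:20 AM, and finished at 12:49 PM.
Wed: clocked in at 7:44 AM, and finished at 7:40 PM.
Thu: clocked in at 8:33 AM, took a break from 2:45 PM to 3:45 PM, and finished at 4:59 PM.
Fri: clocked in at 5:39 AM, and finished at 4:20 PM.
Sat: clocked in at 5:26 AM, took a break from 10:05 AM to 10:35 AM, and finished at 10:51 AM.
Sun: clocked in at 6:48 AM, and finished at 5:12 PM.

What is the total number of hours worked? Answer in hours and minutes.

52 h 3 min

Tue: 5:48 AM–12:49 PM = 7 h 1 min; less 20 min break → 6 h 41 min
Wed: 7:44 AM–7:40 PM = 11 h 56 min
Thu: 8:33 AM–4:59 PM = 8 h 26 min; less 60 min break → 7 h 26 min
Fri: 5:39 AM–4:20 PM = 10 h 41 min
Sat: 5:26 AM–10:51 AM = 5 h 25 min; less 30 min break → 4 h 55 min
Sun: 6:48 AM–5:12 PM = 10 h 24 min
Total: 6 h 41 min + 11 h 56 min + 7 h 26 min + 10 h 41 min + 4 h 55 min + 10 h 24 min = 52 h 3 min.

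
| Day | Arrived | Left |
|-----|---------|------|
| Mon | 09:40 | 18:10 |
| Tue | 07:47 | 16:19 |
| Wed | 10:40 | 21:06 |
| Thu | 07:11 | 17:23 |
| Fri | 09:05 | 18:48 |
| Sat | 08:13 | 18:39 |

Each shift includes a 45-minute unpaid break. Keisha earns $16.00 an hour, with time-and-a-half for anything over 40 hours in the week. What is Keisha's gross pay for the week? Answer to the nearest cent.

$959.60

Mon: 09:40–18:10 = 8 h 30 min; less 45 min break → 7 h 45 min
Tue: 07:47–16:19 = 8 h 32 min; less 45 min break → 7 h 47 min
Wed: 10:40–21:06 = 10 h 26 min; less 45 min break → 9 h 41 min
Thu: 07:11–17:23 = 10 h 12 min; less 45 min break → 9 h 27 min
Fri: 09:05–18:48 = 9 h 43 min; less 45 min break → 8 h 58 min
Sat: 08:13–18:39 = 10 h 26 min; less 45 min break → 9 h 41 min
Total worked: 53 h 19 min = 3199 min.
Regular 40 h 0 min = 2400 min at $16.00/h; overtime 13 h 19 min = 799 min at $24.00/h.
Pay = (2400 × $16.00 + 799 × $24.00) ÷ 60 = $959.60.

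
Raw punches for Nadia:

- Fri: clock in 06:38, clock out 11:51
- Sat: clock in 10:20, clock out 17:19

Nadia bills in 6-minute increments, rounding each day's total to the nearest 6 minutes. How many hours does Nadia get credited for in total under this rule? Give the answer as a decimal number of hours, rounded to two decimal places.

12.20 hours

Fri: 06:38–11:51 = 5 h 13 min → rounds to 5 h 12 min
Sat: 10:20–17:19 = 6 h 59 min → rounds to 7 h 0 min
Total credited: 12 h 12 min.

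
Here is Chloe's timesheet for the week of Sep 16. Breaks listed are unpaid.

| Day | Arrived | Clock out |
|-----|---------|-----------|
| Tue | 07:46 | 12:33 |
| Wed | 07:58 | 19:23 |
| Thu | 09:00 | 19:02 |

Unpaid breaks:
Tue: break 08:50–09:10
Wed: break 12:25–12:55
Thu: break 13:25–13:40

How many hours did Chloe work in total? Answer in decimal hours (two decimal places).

25.15 hours

Tue: 07:46–12:33 = 4 h 47 min; less 20 min break → 4 h 27 min
Wed: 07:58–19:23 = 11 h 25 min; less 30 min break → 10 h 55 min
Thu: 09:00–19:02 = 10 h 2 min; less 15 min break → 9 h 47 min
Total: 4 h 27 min + 10 h 55 min + 9 h 47 min = 25 h 9 min.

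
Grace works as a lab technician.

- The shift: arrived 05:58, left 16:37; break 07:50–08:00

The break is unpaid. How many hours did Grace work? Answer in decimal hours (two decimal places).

The shift: 05:58–16:37 = 10 h 39 min; less 10 min break → 10 h 29 min

10.48 hours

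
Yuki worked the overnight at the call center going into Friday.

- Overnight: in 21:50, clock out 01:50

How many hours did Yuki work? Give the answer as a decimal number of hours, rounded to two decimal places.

4.00 hours

Overnight: 21:50 → midnight = 2 h 10 min; midnight → 01:50 = 1 h 50 min; span 4 h 0 min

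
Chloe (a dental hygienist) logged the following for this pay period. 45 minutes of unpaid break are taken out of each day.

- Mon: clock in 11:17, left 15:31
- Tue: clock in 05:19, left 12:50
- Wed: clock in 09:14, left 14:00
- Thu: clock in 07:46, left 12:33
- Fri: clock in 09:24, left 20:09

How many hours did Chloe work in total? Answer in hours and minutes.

28 h 18 min

Mon: 11:17–15:31 = 4 h 14 min; less 45 min break → 3 h 29 min
Tue: 05:19–12:50 = 7 h 31 min; less 45 min break → 6 h 46 min
Wed: 09:14–14:00 = 4 h 46 min; less 45 min break → 4 h 1 min
Thu: 07:46–12:33 = 4 h 47 min; less 45 min break → 4 h 2 min
Fri: 09:24–20:09 = 10 h 45 min; less 45 min break → 10 h 0 min
Total: 3 h 29 min + 6 h 46 min + 4 h 1 min + 4 h 2 min + 10 h 0 min = 28 h 18 min.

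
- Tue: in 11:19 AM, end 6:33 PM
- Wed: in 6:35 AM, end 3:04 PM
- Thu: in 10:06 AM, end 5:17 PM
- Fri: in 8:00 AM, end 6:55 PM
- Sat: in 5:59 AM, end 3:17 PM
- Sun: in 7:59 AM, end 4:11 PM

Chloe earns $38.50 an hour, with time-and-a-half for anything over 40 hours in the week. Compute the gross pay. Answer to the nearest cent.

$2193.54

Tue: 11:19 AM–6:33 PM = 7 h 14 min
Wed: 6:35 AM–3:04 PM = 8 h 29 min
Thu: 10:06 AM–5:17 PM = 7 h 11 min
Fri: 8:00 AM–6:55 PM = 10 h 55 min
Sat: 5:59 AM–3:17 PM = 9 h 18 min
Sun: 7:59 AM–4:11 PM = 8 h 12 min
Total worked: 51 h 19 min = 3079 min.
Regular 40 h 0 min = 2400 min at $38.50/h; overtime 11 h 19 min = 679 min at $57.75/h.
Pay = (2400 × $38.50 + 679 × $57.75) ÷ 60 = $2193.54.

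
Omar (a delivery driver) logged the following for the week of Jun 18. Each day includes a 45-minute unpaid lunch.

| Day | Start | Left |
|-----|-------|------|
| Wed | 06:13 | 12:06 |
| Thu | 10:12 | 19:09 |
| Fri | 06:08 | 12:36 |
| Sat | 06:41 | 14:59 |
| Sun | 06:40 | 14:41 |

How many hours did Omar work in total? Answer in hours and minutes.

33 h 52 min

Wed: 06:13–12:06 = 5 h 53 min; less 45 min break → 5 h 8 min
Thu: 10:12–19:09 = 8 h 57 min; less 45 min break → 8 h 12 min
Fri: 06:08–12:36 = 6 h 28 min; less 45 min break → 5 h 43 min
Sat: 06:41–14:59 = 8 h 18 min; less 45 min break → 7 h 33 min
Sun: 06:40–14:41 = 8 h 1 min; less 45 min break → 7 h 16 min
Total: 5 h 8 min + 8 h 12 min + 5 h 43 min + 7 h 33 min + 7 h 16 min = 33 h 52 min.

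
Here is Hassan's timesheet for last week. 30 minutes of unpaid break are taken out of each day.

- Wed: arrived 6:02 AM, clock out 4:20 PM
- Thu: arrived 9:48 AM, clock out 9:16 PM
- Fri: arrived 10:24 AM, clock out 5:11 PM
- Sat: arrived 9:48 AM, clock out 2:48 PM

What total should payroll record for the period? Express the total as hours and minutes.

31 h 33 min

Wed: 6:02 AM–4:20 PM = 10 h 18 min; less 30 min break → 9 h 48 min
Thu: 9:48 AM–9:16 PM = 11 h 28 min; less 30 min break → 10 h 58 min
Fri: 10:24 AM–5:11 PM = 6 h 47 min; less 30 min break → 6 h 17 min
Sat: 9:48 AM–2:48 PM = 5 h 0 min; less 30 min break → 4 h 30 min
Total: 9 h 48 min + 10 h 58 min + 6 h 17 min + 4 h 30 min = 31 h 33 min.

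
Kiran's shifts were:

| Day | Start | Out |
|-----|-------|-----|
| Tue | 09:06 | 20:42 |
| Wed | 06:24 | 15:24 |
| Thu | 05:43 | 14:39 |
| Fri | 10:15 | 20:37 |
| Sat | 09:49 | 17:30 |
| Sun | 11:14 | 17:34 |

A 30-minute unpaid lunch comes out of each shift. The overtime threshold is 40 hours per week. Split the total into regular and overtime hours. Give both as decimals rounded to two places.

Tue: 09:06–20:42 = 11 h 36 min; less 30 min break → 11 h 6 min
Wed: 06:24–15:24 = 9 h 0 min; less 30 min break → 8 h 30 min
Thu: 05:43–14:39 = 8 h 56 min; less 30 min break → 8 h 26 min
Fri: 10:15–20:37 = 10 h 22 min; less 30 min break → 9 h 52 min
Sat: 09:49–17:30 = 7 h 41 min; less 30 min break → 7 h 11 min
Sun: 11:14–17:34 = 6 h 20 min; less 30 min break → 5 h 50 min
Total worked: 50 h 55 min = 50.92 h.
Threshold 40 h → overtime 10 h 55 min, regular 40 h 0 min.

Regular 40.00 hours, overtime 10.92 hours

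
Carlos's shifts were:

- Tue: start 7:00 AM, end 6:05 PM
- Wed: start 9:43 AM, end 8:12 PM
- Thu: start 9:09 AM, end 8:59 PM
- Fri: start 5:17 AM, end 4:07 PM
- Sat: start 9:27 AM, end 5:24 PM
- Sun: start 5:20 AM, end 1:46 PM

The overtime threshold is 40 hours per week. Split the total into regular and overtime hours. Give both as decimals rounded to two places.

Tue: 7:00 AM–6:05 PM = 11 h 5 min
Wed: 9:43 AM–8:12 PM = 10 h 29 min
Thu: 9:09 AM–8:59 PM = 11 h 50 min
Fri: 5:17 AM–4:07 PM = 10 h 50 min
Sat: 9:27 AM–5:24 PM = 7 h 57 min
Sun: 5:20 AM–1:46 PM = 8 h 26 min
Total worked: 60 h 37 min = 60.62 h.
Threshold 40 h → overtime 20 h 37 min, regular 40 h 0 min.

Regular 40.00 hours, overtime 20.62 hours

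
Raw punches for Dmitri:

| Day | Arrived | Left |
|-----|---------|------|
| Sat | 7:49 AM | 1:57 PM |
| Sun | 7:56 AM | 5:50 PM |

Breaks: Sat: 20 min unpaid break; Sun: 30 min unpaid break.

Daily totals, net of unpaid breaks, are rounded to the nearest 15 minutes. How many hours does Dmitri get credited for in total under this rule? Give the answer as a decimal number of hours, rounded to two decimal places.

15.25 hours

Sat: 7:49 AM–1:57 PM = 6 h 8 min − 20 min = 5 h 48 min → rounds to 5 h 45 min
Sun: 7:56 AM–5:50 PM = 9 h 54 min − 30 min = 9 h 24 min → rounds to 9 h 30 min
Total credited: 15 h 15 min.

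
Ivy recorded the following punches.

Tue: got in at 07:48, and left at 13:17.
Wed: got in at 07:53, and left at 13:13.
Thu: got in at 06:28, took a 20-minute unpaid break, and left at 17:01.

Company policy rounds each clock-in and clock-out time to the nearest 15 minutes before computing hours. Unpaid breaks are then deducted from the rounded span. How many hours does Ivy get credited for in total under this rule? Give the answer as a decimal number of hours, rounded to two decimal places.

Tue: in 07:48→07:45, out 13:17→13:15; 5 h 30 min
Wed: in 07:53→08:00, out 13:13→13:15; 5 h 15 min
Thu: in 06:28→06:30, out 17:01→17:00; 10 h 30 min − 20 min = 10 h 10 min
Total credited: 20 h 55 min.

20.92 hours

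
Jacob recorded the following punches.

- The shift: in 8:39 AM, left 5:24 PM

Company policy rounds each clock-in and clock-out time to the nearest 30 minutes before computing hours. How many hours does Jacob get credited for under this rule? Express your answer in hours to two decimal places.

9.00 hours

The shift: in 8:39 AM→8:30 AM, out 5:24 PM→5:30 PM; 9 h 0 min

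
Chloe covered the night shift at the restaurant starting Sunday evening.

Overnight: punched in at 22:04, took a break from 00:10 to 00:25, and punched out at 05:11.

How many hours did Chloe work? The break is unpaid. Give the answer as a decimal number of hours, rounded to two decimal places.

6.87 hours

Overnight: 22:04 → midnight = 1 h 56 min; midnight → 05:11 = 5 h 11 min; span 7 h 7 min; less 15 min break → 6 h 52 min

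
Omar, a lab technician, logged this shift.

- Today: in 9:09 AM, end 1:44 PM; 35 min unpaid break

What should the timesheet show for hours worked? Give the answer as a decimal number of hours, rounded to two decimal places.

4.00 hours

Today: 9:09 AM–1:44 PM = 4 h 35 min; less 35 min break → 4 h 0 min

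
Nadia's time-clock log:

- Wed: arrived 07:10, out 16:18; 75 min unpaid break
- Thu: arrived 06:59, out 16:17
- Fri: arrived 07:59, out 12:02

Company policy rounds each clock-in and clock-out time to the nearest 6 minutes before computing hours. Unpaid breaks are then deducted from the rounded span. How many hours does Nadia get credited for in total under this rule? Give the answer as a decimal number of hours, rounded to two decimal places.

21.15 hours

Wed: in 07:10→07:12, out 16:18→16:18; 9 h 6 min − 75 min = 7 h 51 min
Thu: in 06:59→07:00, out 16:17→16:18; 9 h 18 min
Fri: in 07:59→08:00, out 12:02→12:00; 4 h 0 min
Total credited: 21 h 9 min.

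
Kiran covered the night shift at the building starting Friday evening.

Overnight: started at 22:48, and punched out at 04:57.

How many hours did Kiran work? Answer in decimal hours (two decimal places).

Overnight: 22:48 → midnight = 1 h 12 min; midnight → 04:57 = 4 h 57 min; span 6 h 9 min

6.15 hours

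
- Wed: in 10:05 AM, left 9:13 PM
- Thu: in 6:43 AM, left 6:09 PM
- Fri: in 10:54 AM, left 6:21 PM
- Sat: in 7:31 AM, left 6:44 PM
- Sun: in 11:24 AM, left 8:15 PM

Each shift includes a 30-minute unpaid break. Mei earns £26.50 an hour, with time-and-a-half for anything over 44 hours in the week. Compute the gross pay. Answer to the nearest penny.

Wed: 10:05 AM–9:13 PM = 11 h 8 min; less 30 min break → 10 h 38 min
Thu: 6:43 AM–6:09 PM = 11 h 26 min; less 30 min break → 10 h 56 min
Fri: 10:54 AM–6:21 PM = 7 h 27 min; less 30 min break → 6 h 57 min
Sat: 7:31 AM–6:44 PM = 11 h 13 min; less 30 min break → 10 h 43 min
Sun: 11:24 AM–8:15 PM = 8 h 51 min; less 30 min break → 8 h 21 min
Total worked: 47 h 35 min = 2855 min.
Regular 44 h 0 min = 2640 min at £26.50/h; overtime 3 h 35 min = 215 min at £39.75/h.
Pay = (2640 × £26.50 + 215 × £39.75) ÷ 60 = £1308.44.

£1308.44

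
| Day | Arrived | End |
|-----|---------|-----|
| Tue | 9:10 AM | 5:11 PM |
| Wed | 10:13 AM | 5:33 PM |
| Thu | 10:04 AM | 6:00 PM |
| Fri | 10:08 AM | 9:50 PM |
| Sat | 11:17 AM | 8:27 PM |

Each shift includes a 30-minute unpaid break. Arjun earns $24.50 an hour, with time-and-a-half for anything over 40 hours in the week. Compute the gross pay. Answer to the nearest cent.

Tue: 9:10 AM–5:11 PM = 8 h 1 min; less 30 min break → 7 h 31 min
Wed: 10:13 AM–5:33 PM = 7 h 20 min; less 30 min break → 6 h 50 min
Thu: 10:04 AM–6:00 PM = 7 h 56 min; less 30 min break → 7 h 26 min
Fri: 10:08 AM–9:50 PM = 11 h 42 min; less 30 min break → 11 h 12 min
Sat: 11:17 AM–8:27 PM = 9 h 10 min; less 30 min break → 8 h 40 min
Total worked: 41 h 39 min = 2499 min.
Regular 40 h 0 min = 2400 min at $24.50/h; overtime 1 h 39 min = 99 min at $36.75/h.
Pay = (2400 × $24.50 + 99 × $36.75) ÷ 60 = $1040.64.

$1040.64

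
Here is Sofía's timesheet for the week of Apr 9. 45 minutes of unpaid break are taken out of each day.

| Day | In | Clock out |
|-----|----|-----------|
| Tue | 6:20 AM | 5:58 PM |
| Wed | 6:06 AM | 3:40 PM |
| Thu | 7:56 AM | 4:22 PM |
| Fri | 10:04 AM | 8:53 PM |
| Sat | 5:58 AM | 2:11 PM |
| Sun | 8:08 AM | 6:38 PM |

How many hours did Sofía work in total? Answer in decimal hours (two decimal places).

54.67 hours

Tue: 6:20 AM–5:58 PM = 11 h 38 min; less 45 min break → 10 h 53 min
Wed: 6:06 AM–3:40 PM = 9 h 34 min; less 45 min break → 8 h 49 min
Thu: 7:56 AM–4:22 PM = 8 h 26 min; less 45 min break → 7 h 41 min
Fri: 10:04 AM–8:53 PM = 10 h 49 min; less 45 min break → 10 h 4 min
Sat: 5:58 AM–2:11 PM = 8 h 13 min; less 45 min break → 7 h 28 min
Sun: 8:08 AM–6:38 PM = 10 h 30 min; less 45 min break → 9 h 45 min
Total: 10 h 53 min + 8 h 49 min + 7 h 41 min + 10 h 4 min + 7 h 28 min + 9 h 45 min = 54 h 40 min.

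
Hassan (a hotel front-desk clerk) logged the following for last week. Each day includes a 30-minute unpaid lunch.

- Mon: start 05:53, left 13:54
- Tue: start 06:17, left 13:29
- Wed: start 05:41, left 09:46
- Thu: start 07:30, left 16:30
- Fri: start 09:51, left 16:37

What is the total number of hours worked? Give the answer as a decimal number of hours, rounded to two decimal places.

Mon: 05:53–13:54 = 8 h 1 min; less 30 min break → 7 h 31 min
Tue: 06:17–13:29 = 7 h 12 min; less 30 min break → 6 h 42 min
Wed: 05:41–09:46 = 4 h 5 min; less 30 min break → 3 h 35 min
Thu: 07:30–16:30 = 9 h 0 min; less 30 min break → 8 h 30 min
Fri: 09:51–16:37 = 6 h 46 min; less 30 min break → 6 h 16 min
Total: 7 h 31 min + 6 h 42 min + 3 h 35 min + 8 h 30 min + 6 h 16 min = 32 h 34 min.

32.57 hours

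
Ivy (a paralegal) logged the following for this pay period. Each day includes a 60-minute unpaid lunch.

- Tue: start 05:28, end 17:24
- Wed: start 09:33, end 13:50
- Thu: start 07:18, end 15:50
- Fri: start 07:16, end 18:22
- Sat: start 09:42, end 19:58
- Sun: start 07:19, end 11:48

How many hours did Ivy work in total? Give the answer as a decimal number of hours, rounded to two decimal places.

Tue: 05:28–17:24 = 11 h 56 min; less 60 min break → 10 h 56 min
Wed: 09:33–13:50 = 4 h 17 min; less 60 min break → 3 h 17 min
Thu: 07:18–15:50 = 8 h 32 min; less 60 min break → 7 h 32 min
Fri: 07:16–18:22 = 11 h 6 min; less 60 min break → 10 h 6 min
Sat: 09:42–19:58 = 10 h 16 min; less 60 min break → 9 h 16 min
Sun: 07:19–11:48 = 4 h 29 min; less 60 min break → 3 h 29 min
Total: 10 h 56 min + 3 h 17 min + 7 h 32 min + 10 h 6 min + 9 h 16 min + 3 h 29 min = 44 h 36 min.

44.60 hours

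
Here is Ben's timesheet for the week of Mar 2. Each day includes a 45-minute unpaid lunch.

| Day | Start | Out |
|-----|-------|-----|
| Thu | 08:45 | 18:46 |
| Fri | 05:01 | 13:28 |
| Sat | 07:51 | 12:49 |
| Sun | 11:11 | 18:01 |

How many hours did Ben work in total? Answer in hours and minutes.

27 h 16 min

Thu: 08:45–18:46 = 10 h 1 min; less 45 min break → 9 h 16 min
Fri: 05:01–13:28 = 8 h 27 min; less 45 min break → 7 h 42 min
Sat: 07:51–12:49 = 4 h 58 min; less 45 min break → 4 h 13 min
Sun: 11:11–18:01 = 6 h 50 min; less 45 min break → 6 h 5 min
Total: 9 h 16 min + 7 h 42 min + 4 h 13 min + 6 h 5 min = 27 h 16 min.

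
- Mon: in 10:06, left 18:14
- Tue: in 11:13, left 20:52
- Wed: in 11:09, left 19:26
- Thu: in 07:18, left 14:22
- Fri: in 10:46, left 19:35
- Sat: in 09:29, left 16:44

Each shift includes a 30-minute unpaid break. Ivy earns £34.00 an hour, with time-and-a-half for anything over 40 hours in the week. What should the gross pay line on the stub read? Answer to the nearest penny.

Mon: 10:06–18:14 = 8 h 8 min; less 30 min break → 7 h 38 min
Tue: 11:13–20:52 = 9 h 39 min; less 30 min break → 9 h 9 min
Wed: 11:09–19:26 = 8 h 17 min; less 30 min break → 7 h 47 min
Thu: 07:18–14:22 = 7 h 4 min; less 30 min break → 6 h 34 min
Fri: 10:46–19:35 = 8 h 49 min; less 30 min break → 8 h 19 min
Sat: 09:29–16:44 = 7 h 15 min; less 30 min break → 6 h 45 min
Total worked: 46 h 12 min = 2772 min.
Regular 40 h 0 min = 2400 min at £34.00/h; overtime 6 h 12 min = 372 min at £51.00/h.
Pay = (2400 × £34.00 + 372 × £51.00) ÷ 60 = £1676.20.

£1676.20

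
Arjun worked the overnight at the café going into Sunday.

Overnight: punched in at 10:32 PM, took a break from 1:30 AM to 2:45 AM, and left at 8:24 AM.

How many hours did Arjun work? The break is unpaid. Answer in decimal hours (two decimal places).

Overnight: 10:32 PM → midnight = 1 h 28 min; midnight → 8:24 AM = 8 h 24 min; span 9 h 52 min; less 75 min break → 8 h 37 min

8.62 hours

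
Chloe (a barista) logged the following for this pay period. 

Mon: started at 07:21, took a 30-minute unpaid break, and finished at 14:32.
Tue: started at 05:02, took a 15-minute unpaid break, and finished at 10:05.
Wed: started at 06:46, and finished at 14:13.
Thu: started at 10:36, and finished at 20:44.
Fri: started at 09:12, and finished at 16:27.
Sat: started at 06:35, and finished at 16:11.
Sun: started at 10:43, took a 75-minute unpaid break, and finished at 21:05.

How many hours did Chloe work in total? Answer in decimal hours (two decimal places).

Mon: 07:21–14:32 = 7 h 11 min; less 30 min break → 6 h 41 min
Tue: 05:02–10:05 = 5 h 3 min; less 15 min break → 4 h 48 min
Wed: 06:46–14:13 = 7 h 27 min
Thu: 10:36–20:44 = 10 h 8 min
Fri: 09:12–16:27 = 7 h 15 min
Sat: 06:35–16:11 = 9 h 36 min
Sun: 10:43–21:05 = 10 h 22 min; less 75 min break → 9 h 7 min
Total: 6 h 41 min + 4 h 48 min + 7 h 27 min + 10 h 8 min + 7 h 15 min + 9 h 36 min + 9 h 7 min = 55 h 2 min.

55.03 hours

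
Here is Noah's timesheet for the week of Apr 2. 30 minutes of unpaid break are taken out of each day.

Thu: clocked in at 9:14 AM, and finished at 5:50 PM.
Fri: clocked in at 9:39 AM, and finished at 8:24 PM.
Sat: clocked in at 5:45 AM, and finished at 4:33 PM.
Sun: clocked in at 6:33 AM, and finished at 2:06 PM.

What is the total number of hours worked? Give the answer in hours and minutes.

35 h 42 min

Thu: 9:14 AM–5:50 PM = 8 h 36 min; less 30 min break → 8 h 6 min
Fri: 9:39 AM–8:24 PM = 10 h 45 min; less 30 min break → 10 h 15 min
Sat: 5:45 AM–4:33 PM = 10 h 48 min; less 30 min break → 10 h 18 min
Sun: 6:33 AM–2:06 PM = 7 h 33 min; less 30 min break → 7 h 3 min
Total: 8 h 6 min + 10 h 15 min + 10 h 18 min + 7 h 3 min = 35 h 42 min.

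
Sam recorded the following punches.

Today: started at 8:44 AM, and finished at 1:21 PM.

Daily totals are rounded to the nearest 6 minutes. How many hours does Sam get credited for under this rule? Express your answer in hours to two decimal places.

4.60 hours

Today: 8:44 AM–1:21 PM = 4 h 37 min → rounds to 4 h 36 min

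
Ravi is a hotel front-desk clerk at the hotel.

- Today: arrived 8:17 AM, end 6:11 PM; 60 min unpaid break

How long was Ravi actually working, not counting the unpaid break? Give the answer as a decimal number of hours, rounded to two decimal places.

Today: 8:17 AM–6:11 PM = 9 h 54 min; less 60 min break → 8 h 54 min

8.90 hours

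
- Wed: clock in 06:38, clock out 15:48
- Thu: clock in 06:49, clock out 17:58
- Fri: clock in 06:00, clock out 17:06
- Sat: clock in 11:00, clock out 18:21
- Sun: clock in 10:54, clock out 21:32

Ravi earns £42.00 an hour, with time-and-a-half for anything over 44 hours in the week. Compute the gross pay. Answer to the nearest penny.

Wed: 06:38–15:48 = 9 h 10 min
Thu: 06:49–17:58 = 11 h 9 min
Fri: 06:00–17:06 = 11 h 6 min
Sat: 11:00–18:21 = 7 h 21 min
Sun: 10:54–21:32 = 10 h 38 min
Total worked: 49 h 24 min = 2964 min.
Regular 44 h 0 min = 2640 min at £42.00/h; overtime 5 h 24 min = 324 min at £63.00/h.
Pay = (2640 × £42.00 + 324 × £63.00) ÷ 60 = £2188.20.

£2188.20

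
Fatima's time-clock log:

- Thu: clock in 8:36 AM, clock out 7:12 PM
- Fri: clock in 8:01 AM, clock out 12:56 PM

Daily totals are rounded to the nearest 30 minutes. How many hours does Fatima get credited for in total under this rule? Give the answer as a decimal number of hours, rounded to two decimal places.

Thu: 8:36 AM–7:12 PM = 10 h 36 min → rounds to 10 h 30 min
Fri: 8:01 AM–12:56 PM = 4 h 55 min → rounds to 5 h 0 min
Total credited: 15 h 30 min.

15.50 hours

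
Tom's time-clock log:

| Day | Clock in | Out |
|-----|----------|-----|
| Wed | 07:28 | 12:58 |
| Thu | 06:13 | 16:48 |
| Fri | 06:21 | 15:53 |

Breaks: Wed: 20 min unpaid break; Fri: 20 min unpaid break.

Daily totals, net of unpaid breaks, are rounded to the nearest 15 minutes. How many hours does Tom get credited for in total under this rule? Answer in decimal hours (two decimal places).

25.00 hours

Wed: 07:28–12:58 = 5 h 30 min − 20 min = 5 h 10 min → rounds to 5 h 15 min
Thu: 06:13–16:48 = 10 h 35 min → rounds to 10 h 30 min
Fri: 06:21–15:53 = 9 h 32 min − 20 min = 9 h 12 min → rounds to 9 h 15 min
Total credited: 25 h 0 min.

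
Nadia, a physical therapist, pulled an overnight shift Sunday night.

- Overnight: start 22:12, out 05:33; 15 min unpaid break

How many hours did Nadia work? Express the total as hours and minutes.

Overnight: 22:12 → midnight = 1 h 48 min; midnight → 05:33 = 5 h 33 min; span 7 h 21 min; less 15 min break → 7 h 6 min

7 h 6 min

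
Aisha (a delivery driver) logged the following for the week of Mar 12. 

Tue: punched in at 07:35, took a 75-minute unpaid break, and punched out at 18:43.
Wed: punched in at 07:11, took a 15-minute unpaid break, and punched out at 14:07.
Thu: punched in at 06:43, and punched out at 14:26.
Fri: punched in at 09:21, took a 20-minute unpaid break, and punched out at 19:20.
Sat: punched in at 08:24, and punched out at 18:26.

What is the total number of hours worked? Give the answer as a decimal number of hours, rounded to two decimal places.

43.97 hours

Tue: 07:35–18:43 = 11 h 8 min; less 75 min break → 9 h 53 min
Wed: 07:11–14:07 = 6 h 56 min; less 15 min break → 6 h 41 min
Thu: 06:43–14:26 = 7 h 43 min
Fri: 09:21–19:20 = 9 h 59 min; less 20 min break → 9 h 39 min
Sat: 08:24–18:26 = 10 h 2 min
Total: 9 h 53 min + 6 h 41 min + 7 h 43 min + 9 h 39 min + 10 h 2 min = 43 h 58 min.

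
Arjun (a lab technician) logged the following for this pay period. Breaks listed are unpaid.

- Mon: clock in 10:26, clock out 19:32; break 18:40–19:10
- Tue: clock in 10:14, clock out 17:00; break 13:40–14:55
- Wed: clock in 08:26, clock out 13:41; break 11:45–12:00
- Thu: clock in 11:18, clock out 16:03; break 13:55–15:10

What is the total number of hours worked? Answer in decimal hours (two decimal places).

Mon: 10:26–19:32 = 9 h 6 min; less 30 min break → 8 h 36 min
Tue: 10:14–17:00 = 6 h 46 min; less 75 min break → 5 h 31 min
Wed: 08:26–13:41 = 5 h 15 min; less 15 min break → 5 h 0 min
Thu: 11:18–16:03 = 4 h 45 min; less 75 min break → 3 h 30 min
Total: 8 h 36 min + 5 h 31 min + 5 h 0 min + 3 h 30 min = 22 h 37 min.

22.62 hours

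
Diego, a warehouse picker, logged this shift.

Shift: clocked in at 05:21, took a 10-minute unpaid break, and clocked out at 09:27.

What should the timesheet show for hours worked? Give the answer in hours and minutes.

Shift: 05:21–09:27 = 4 h 6 min; less 10 min break → 3 h 56 min

3 h 56 min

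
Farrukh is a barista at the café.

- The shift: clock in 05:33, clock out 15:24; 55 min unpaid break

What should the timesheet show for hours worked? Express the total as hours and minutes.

8 h 56 min

The shift: 05:33–15:24 = 9 h 51 min; less 55 min break → 8 h 56 min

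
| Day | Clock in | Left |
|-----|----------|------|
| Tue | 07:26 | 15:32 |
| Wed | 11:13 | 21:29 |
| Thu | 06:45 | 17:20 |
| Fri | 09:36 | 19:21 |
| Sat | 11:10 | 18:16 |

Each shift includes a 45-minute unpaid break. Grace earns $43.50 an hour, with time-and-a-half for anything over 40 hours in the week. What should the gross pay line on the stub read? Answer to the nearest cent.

Tue: 07:26–15:32 = 8 h 6 min; less 45 min break → 7 h 21 min
Wed: 11:13–21:29 = 10 h 16 min; less 45 min break → 9 h 31 min
Thu: 06:45–17:20 = 10 h 35 min; less 45 min break → 9 h 50 min
Fri: 09:36–19:21 = 9 h 45 min; less 45 min break → 9 h 0 min
Sat: 11:10–18:16 = 7 h 6 min; less 45 min break → 6 h 21 min
Total worked: 42 h 3 min = 2523 min.
Regular 40 h 0 min = 2400 min at $43.50/h; overtime 2 h 3 min = 123 min at $65.25/h.
Pay = (2400 × $43.50 + 123 × $65.25) ÷ 60 = $1873.76.

$1873.76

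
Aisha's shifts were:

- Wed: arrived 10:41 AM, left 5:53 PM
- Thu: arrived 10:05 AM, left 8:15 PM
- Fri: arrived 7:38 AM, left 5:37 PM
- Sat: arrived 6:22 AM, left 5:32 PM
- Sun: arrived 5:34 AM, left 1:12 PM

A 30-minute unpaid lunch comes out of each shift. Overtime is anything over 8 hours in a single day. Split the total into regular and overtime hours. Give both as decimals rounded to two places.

Wed: 10:41 AM–5:53 PM = 7 h 12 min; less 30 min break → 6 h 42 min
Thu: 10:05 AM–8:15 PM = 10 h 10 min; less 30 min break → 9 h 40 min
Fri: 7:38 AM–5:37 PM = 9 h 59 min; less 30 min break → 9 h 29 min
Sat: 6:22 AM–5:32 PM = 11 h 10 min; less 30 min break → 10 h 40 min
Sun: 5:34 AM–1:12 PM = 7 h 38 min; less 30 min break → 7 h 8 min
Wed reg 6 h 42 min / OT 0 h 0 min; Thu reg 8 h 0 min / OT 1 h 40 min; Fri reg 8 h 0 min / OT 1 h 29 min; Sat reg 8 h 0 min / OT 2 h 40 min; Sun reg 7 h 8 min / OT 0 h 0 min.
Totals: regular 37 h 50 min, overtime 5 h 49 min.

Regular 37.83 hours, overtime 5.82 hours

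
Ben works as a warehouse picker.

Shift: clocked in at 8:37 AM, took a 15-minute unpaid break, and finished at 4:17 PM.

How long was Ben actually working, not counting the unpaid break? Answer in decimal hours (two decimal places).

Shift: 8:37 AM–4:17 PM = 7 h 40 min; less 15 min break → 7 h 25 min

7.42 hours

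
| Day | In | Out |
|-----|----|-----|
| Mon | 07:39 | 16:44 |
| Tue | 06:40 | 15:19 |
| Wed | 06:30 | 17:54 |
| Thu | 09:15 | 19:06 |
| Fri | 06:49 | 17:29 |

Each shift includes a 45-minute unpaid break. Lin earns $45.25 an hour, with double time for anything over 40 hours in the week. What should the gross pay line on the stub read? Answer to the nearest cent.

$2343.95

Mon: 07:39–16:44 = 9 h 5 min; less 45 min break → 8 h 20 min
Tue: 06:40–15:19 = 8 h 39 min; less 45 min break → 7 h 54 min
Wed: 06:30–17:54 = 11 h 24 min; less 45 min break → 10 h 39 min
Thu: 09:15–19:06 = 9 h 51 min; less 45 min break → 9 h 6 min
Fri: 06:49–17:29 = 10 h 40 min; less 45 min break → 9 h 55 min
Total worked: 45 h 54 min = 2754 min.
Regular 40 h 0 min = 2400 min at $45.25/h; overtime 5 h 54 min = 354 min at $90.50/h.
Pay = (2400 × $45.25 + 354 × $90.50) ÷ 60 = $2343.95.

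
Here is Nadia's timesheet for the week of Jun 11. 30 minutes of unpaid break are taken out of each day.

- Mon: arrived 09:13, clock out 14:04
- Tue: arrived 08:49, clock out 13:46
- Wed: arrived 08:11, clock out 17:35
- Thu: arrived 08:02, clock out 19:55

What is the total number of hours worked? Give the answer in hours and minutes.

29 h 5 min

Mon: 09:13–14:04 = 4 h 51 min; less 30 min break → 4 h 21 min
Tue: 08:49–13:46 = 4 h 57 min; less 30 min break → 4 h 27 min
Wed: 08:11–17:35 = 9 h 24 min; less 30 min break → 8 h 54 min
Thu: 08:02–19:55 = 11 h 53 min; less 30 min break → 11 h 23 min
Total: 4 h 21 min + 4 h 27 min + 8 h 54 min + 11 h 23 min = 29 h 5 min.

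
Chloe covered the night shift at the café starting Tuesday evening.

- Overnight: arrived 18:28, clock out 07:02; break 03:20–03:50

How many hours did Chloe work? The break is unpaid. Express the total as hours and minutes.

Overnight: 18:28 → midnight = 5 h 32 min; midnight → 07:02 = 7 h 2 min; span 12 h 34 min; less 30 min break → 12 h 4 min

12 h 4 min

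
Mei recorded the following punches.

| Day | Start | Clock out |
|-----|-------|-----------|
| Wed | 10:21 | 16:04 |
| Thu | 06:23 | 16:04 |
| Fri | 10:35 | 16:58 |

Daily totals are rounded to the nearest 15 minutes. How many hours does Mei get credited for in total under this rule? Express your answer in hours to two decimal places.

Wed: 10:21–16:04 = 5 h 43 min → rounds to 5 h 45 min
Thu: 06:23–16:04 = 9 h 41 min → rounds to 9 h 45 min
Fri: 10:35–16:58 = 6 h 23 min → rounds to 6 h 30 min
Total credited: 22 h 0 min.

22.00 hours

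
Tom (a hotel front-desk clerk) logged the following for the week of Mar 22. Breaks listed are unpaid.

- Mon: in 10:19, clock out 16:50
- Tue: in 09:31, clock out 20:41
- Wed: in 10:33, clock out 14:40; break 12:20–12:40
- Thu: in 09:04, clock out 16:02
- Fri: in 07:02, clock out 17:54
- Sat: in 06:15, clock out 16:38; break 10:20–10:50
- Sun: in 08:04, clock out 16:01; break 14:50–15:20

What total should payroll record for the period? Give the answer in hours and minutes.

56 h 38 min

Mon: 10:19–16:50 = 6 h 31 min
Tue: 09:31–20:41 = 11 h 10 min
Wed: 10:33–14:40 = 4 h 7 min; less 20 min break → 3 h 47 min
Thu: 09:04–16:02 = 6 h 58 min
Fri: 07:02–17:54 = 10 h 52 min
Sat: 06:15–16:38 = 10 h 23 min; less 30 min break → 9 h 53 min
Sun: 08:04–16:01 = 7 h 57 min; less 30 min break → 7 h 27 min
Total: 6 h 31 min + 11 h 10 min + 3 h 47 min + 6 h 58 min + 10 h 52 min + 9 h 53 min + 7 h 27 min = 56 h 38 min.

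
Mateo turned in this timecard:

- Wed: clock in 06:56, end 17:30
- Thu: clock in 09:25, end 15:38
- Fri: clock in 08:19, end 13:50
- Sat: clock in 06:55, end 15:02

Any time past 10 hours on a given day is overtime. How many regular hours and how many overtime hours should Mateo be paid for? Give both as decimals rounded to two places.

Wed: 06:56–17:30 = 10 h 34 min
Thu: 09:25–15:38 = 6 h 13 min
Fri: 08:19–13:50 = 5 h 31 min
Sat: 06:55–15:02 = 8 h 7 min
Wed reg 10 h 0 min / OT 0 h 34 min; Thu reg 6 h 13 min / OT 0 h 0 min; Fri reg 5 h 31 min / OT 0 h 0 min; Sat reg 8 h 7 min / OT 0 h 0 min.
Totals: regular 29 h 51 min, overtime 0 h 34 min.

Regular 29.85 hours, overtime 0.57 hours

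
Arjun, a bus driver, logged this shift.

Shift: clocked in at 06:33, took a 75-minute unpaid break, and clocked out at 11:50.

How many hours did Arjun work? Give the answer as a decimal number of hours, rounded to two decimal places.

4.03 hours

Shift: 06:33–11:50 = 5 h 17 min; less 75 min break → 4 h 2 min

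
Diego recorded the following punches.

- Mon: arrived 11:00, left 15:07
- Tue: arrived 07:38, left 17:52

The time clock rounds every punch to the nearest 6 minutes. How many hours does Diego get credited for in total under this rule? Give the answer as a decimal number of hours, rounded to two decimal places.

14.40 hours

Mon: in 11:00→11:00, out 15:07→15:06; 4 h 6 min
Tue: in 07:38→07:36, out 17:52→17:54; 10 h 18 min
Total credited: 14 h 24 min.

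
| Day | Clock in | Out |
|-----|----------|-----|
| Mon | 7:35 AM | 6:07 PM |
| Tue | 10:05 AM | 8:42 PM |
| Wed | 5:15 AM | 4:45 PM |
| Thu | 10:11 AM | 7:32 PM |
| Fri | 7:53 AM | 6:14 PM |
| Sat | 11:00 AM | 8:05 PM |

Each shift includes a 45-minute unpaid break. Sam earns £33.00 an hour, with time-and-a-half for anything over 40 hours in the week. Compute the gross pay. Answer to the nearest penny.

Mon: 7:35 AM–6:07 PM = 10 h 32 min; less 45 min break → 9 h 47 min
Tue: 10:05 AM–8:42 PM = 10 h 37 min; less 45 min break → 9 h 52 min
Wed: 5:15 AM–4:45 PM = 11 h 30 min; less 45 min break → 10 h 45 min
Thu: 10:11 AM–7:32 PM = 9 h 21 min; less 45 min break → 8 h 36 min
Fri: 7:53 AM–6:14 PM = 10 h 21 min; less 45 min break → 9 h 36 min
Sat: 11:00 AM–8:05 PM = 9 h 5 min; less 45 min break → 8 h 20 min
Total worked: 56 h 56 min = 3416 min.
Regular 40 h 0 min = 2400 min at £33.00/h; overtime 16 h 56 min = 1016 min at £49.50/h.
Pay = (2400 × £33.00 + 1016 × £49.50) ÷ 60 = £2158.20.

£2158.20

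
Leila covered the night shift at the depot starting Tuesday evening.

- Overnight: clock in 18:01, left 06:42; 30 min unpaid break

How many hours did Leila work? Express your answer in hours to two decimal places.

12.18 hours

Overnight: 18:01 → midnight = 5 h 59 min; midnight → 06:42 = 6 h 42 min; span 12 h 41 min; less 30 min break → 12 h 11 min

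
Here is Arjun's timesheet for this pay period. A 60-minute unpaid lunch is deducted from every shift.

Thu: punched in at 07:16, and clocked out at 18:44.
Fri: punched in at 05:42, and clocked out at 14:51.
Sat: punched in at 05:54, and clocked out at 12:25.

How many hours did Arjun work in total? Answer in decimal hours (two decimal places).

24.13 hours

Thu: 07:16–18:44 = 11 h 28 min; less 60 min break → 10 h 28 min
Fri: 05:42–14:51 = 9 h 9 min; less 60 min break → 8 h 9 min
Sat: 05:54–12:25 = 6 h 31 min; less 60 min break → 5 h 31 min
Total: 10 h 28 min + 8 h 9 min + 5 h 31 min = 24 h 8 min.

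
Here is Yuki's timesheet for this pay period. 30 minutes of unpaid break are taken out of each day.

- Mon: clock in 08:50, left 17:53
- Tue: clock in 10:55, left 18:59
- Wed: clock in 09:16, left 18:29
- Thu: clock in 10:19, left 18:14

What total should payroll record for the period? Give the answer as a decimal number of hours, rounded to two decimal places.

Mon: 08:50–17:53 = 9 h 3 min; less 30 min break → 8 h 33 min
Tue: 10:55–18:59 = 8 h 4 min; less 30 min break → 7 h 34 min
Wed: 09:16–18:29 = 9 h 13 min; less 30 min break → 8 h 43 min
Thu: 10:19–18:14 = 7 h 55 min; less 30 min break → 7 h 25 min
Total: 8 h 33 min + 7 h 34 min + 8 h 43 min + 7 h 25 min = 32 h 15 min.

32.25 hours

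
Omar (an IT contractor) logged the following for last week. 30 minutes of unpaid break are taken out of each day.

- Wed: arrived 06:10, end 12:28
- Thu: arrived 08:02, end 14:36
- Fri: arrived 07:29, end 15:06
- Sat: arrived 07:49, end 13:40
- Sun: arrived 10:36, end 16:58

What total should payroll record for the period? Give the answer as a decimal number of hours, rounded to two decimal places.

Wed: 06:10–12:28 = 6 h 18 min; less 30 min break → 5 h 48 min
Thu: 08:02–14:36 = 6 h 34 min; less 30 min break → 6 h 4 min
Fri: 07:29–15:06 = 7 h 37 min; less 30 min break → 7 h 7 min
Sat: 07:49–13:40 = 5 h 51 min; less 30 min break → 5 h 21 min
Sun: 10:36–16:58 = 6 h 22 min; less 30 min break → 5 h 52 min
Total: 5 h 48 min + 6 h 4 min + 7 h 7 min + 5 h 21 min + 5 h 52 min = 30 h 12 min.

30.20 hours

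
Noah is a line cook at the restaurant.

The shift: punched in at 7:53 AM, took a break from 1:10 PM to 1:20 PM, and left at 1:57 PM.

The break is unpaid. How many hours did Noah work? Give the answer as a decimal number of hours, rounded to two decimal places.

5.90 hours

The shift: 7:53 AM–1:57 PM = 6 h 4 min; less 10 min break → 5 h 54 min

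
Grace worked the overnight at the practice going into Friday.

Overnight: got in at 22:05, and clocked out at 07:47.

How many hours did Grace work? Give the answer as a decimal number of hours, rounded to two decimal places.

Overnight: 22:05 → midnight = 1 h 55 min; midnight → 07:47 = 7 h 47 min; span 9 h 42 min

9.70 hours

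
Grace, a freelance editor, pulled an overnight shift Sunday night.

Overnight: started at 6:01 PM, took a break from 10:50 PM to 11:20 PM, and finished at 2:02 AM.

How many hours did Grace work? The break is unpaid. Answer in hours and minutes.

7 h 31 min

Overnight: 6:01 PM → midnight = 5 h 59 min; midnight → 2:02 AM = 2 h 2 min; span 8 h 1 min; less 30 min break → 7 h 31 min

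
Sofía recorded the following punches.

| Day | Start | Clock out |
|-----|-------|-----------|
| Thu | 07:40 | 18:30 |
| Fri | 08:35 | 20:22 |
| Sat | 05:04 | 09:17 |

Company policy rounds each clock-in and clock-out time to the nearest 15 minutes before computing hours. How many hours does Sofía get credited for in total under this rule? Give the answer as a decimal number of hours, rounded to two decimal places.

26.75 hours

Thu: in 07:40→07:45, out 18:30→18:30; 10 h 45 min
Fri: in 08:35→08:30, out 20:22→20:15; 11 h 45 min
Sat: in 05:04→05:00, out 09:17→09:15; 4 h 15 min
Total credited: 26 h 45 min.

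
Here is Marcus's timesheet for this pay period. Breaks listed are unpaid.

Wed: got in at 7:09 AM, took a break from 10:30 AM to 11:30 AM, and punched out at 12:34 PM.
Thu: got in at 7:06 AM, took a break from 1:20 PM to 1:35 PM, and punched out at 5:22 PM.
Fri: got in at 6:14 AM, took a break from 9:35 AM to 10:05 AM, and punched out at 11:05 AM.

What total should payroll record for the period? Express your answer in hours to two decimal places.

Wed: 7:09 AM–12:34 PM = 5 h 25 min; less 60 min break → 4 h 25 min
Thu: 7:06 AM–5:22 PM = 10 h 16 min; less 15 min break → 10 h 1 min
Fri: 6:14 AM–11:05 AM = 4 h 51 min; less 30 min break → 4 h 21 min
Total: 4 h 25 min + 10 h 1 min + 4 h 21 min = 18 h 47 min.

18.78 hours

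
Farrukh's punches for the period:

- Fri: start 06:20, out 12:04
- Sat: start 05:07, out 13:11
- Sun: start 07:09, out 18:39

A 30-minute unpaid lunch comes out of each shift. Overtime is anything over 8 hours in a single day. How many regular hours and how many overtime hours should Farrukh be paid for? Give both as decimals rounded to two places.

Regular 20.80 hours, overtime 3.00 hours

Fri: 06:20–12:04 = 5 h 44 min; less 30 min break → 5 h 14 min
Sat: 05:07–13:11 = 8 h 4 min; less 30 min break → 7 h 34 min
Sun: 07:09–18:39 = 11 h 30 min; less 30 min break → 11 h 0 min
Fri reg 5 h 14 min / OT 0 h 0 min; Sat reg 7 h 34 min / OT 0 h 0 min; Sun reg 8 h 0 min / OT 3 h 0 min.
Totals: regular 20 h 48 min, overtime 3 h 0 min.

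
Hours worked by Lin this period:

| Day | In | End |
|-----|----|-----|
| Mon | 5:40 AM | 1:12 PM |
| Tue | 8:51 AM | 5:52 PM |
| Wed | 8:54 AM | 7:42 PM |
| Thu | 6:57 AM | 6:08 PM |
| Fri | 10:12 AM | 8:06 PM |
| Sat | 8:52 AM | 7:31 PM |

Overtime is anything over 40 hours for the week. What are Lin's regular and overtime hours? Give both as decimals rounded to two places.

Regular 40.00 hours, overtime 19.08 hours

Mon: 5:40 AM–1:12 PM = 7 h 32 min
Tue: 8:51 AM–5:52 PM = 9 h 1 min
Wed: 8:54 AM–7:42 PM = 10 h 48 min
Thu: 6:57 AM–6:08 PM = 11 h 11 min
Fri: 10:12 AM–8:06 PM = 9 h 54 min
Sat: 8:52 AM–7:31 PM = 10 h 39 min
Total worked: 59 h 5 min = 59.08 h.
Threshold 40 h → overtime 19 h 5 min, regular 40 h 0 min.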